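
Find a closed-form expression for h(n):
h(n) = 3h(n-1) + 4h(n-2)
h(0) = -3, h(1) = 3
Characteristic equation: x² - 3x - 4 = 0, which factors as (x - (-1))(x - (4)) = 0.
Roots r₁ = -1, r₂ = 4 (distinct).
General solution: h(n) = A·(-1)^n + B·(4)^n.
From h(0) = -3: A + B = -3.
From h(1) = 3: -A + 4B = 3.
Solving: A = -3, B = 0.
So h(n) = - 3 \left(-1\right)^{n}.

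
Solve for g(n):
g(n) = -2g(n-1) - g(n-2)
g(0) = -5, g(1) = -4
Characteristic equation: x² + 2x + 1 = 0, which is (x - (-1))².
Repeated root r = -1.
General solution: g(n) = (A + Bn)·(-1)^n.
From g(0) = -5: A = -5.
From g(1) = -4: (A + B)·(-1) = -4 ⇒ B = 9.
So g(n) = \left(9 n - 5\right) \cdot (-1)^n.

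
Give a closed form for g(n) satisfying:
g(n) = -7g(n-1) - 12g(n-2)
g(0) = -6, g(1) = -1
Characteristic equation: x² + 7x + 12 = 0, which factors as (x - (-4))(x - (-3)) = 0.
Roots r₁ = -4, r₂ = -3 (distinct).
General solution: g(n) = A·(-4)^n + B·(-3)^n.
From g(0) = -6: A + B = -6.
From g(1) = -1: -4A - 3B = -1.
Solving: A = 19, B = -25.
So g(n) = - 25 \left(-3\right)^{n} + 19 \left(-4\right)^{n}.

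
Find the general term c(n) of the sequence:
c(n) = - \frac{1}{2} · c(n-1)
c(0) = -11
Pure geometric recurrence with ratio - \frac{1}{2}.
By induction c(n) = c(0) · (- \frac{1}{2})^n = - 11 \left(- \frac{1}{2}\right)^{n}.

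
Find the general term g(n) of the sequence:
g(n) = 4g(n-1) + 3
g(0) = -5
First-order linear non-homogeneous.
Homogeneous solution: g_h(n) = A·(4)^n.
Try constant particular solution g_p = K: K = 4K + 3 ⇒ K = -1.
General: g(n) = A·(4)^n - 1.
Apply g(0) = -5: A - 1 = -5 ⇒ A = -4.
So g(n) = - 4 \cdot 4^{n} - 1.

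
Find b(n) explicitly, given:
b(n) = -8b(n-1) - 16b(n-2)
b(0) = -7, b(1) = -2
Characteristic equation: x² + 8x + 16 = 0, which is (x - (-4))².
Repeated root r = -4.
General solution: b(n) = (A + Bn)·(-4)^n.
From b(0) = -7: A = -7.
From b(1) = -2: (A + B)·(-4) = -2 ⇒ B = \frac{15}{2}.
So b(n) = \left(\frac{15 n}{2} - 7\right) \cdot (-4)^n.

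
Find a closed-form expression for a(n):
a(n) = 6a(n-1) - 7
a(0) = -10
First-order linear non-homogeneous.
Homogeneous solution: a_h(n) = A·(6)^n.
Try constant particular solution a_p = K: K = 6K - 7 ⇒ K = \frac{7}{5}.
General: a(n) = A·(6)^n + \frac{7}{5}.
Apply a(0) = -10: A + \frac{7}{5} = -10 ⇒ A = - \frac{57}{5}.
So a(n) = \frac{7}{5} - \frac{57 \cdot 6^{n}}{5}.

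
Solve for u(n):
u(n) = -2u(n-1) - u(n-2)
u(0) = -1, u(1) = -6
Characteristic equation: x² + 2x + 1 = 0, which is (x - (-1))².
Repeated root r = -1.
General solution: u(n) = (A + Bn)·(-1)^n.
From u(0) = -1: A = -1.
From u(1) = -6: (A + B)·(-1) = -6 ⇒ B = 7.
So u(n) = \left(7 n - 1\right) \cdot (-1)^n.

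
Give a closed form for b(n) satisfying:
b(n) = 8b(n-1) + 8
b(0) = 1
First-order linear non-homogeneous.
Homogeneous solution: b_h(n) = A·(8)^n.
Try constant particular solution b_p = K: K = 8K + 8 ⇒ K = - \frac{8}{7}.
General: b(n) = A·(8)^n - \frac{8}{7}.
Apply b(0) = 1: A - \frac{8}{7} = 1 ⇒ A = \frac{15}{7}.
So b(n) = \frac{15 \cdot 8^{n}}{7} - \frac{8}{7}.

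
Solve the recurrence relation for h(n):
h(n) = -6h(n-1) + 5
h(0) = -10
First-order linear non-homogeneous.
Homogeneous solution: h_h(n) = A·(-6)^n.
Try constant particular solution h_p = K: K = -6K + 5 ⇒ K = \frac{5}{7}.
General: h(n) = A·(-6)^n + \frac{5}{7}.
Apply h(0) = -10: A + \frac{5}{7} = -10 ⇒ A = - \frac{75}{7}.
So h(n) = \frac{5}{7} - \frac{75 \left(-6\right)^{n}}{7}.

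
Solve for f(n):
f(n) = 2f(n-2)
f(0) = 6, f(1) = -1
Characteristic equation: x² - 2 = 0.
Discriminant Δ = (0)² + 4·(2) = 8.
Roots r₁,₂ = (0 ± √8)/2, so r₁ = \sqrt{2}, r₂ = - \sqrt{2}.
General solution: f(n) = A·r₁^n + B·r₂^n.
From the initial conditions, A + B = 6 and r₁A + r₂B = -1.
Since r₁ - r₂ = √8: A = (-1 - (6)r₂)/√8 = 3 - \frac{\sqrt{2}}{4}, and B = 6 - A = \frac{\sqrt{2}}{4} + 3.
So f(n) = \left(3 - \frac{\sqrt{2}}{4}\right)\left(\sqrt{2}\right)^n + \left(\frac{\sqrt{2}}{4} + 3\right)\left(- \sqrt{2}\right)^n.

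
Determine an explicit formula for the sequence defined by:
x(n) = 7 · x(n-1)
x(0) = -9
Pure geometric recurrence with ratio 7.
By induction x(n) = x(0) · (7)^n = - 9 \cdot 7^{n}.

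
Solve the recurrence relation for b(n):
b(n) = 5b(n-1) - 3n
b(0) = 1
First-order linear with linear forcing.
Homogeneous solution: b_h(n) = A·(5)^n.
Try particular b_p(n) = pn + q. Substituting:
  pn + q = 5(p(n-1) + q) - 3n.
Matching the n-coefficient: p = 5p - 3 ⇒ p = \frac{3}{4}.
Matching constants: q = -5p + 5q ⇒ q = \frac{15}{16}.
General: b(n) = A·(5)^n + \frac{3 n}{4} + \frac{15}{16}.
Apply b(0) = 1: A + \frac{15}{16} = 1 ⇒ A = \frac{1}{16}.
So b(n) = \frac{5^{n}}{16} + \frac{3 n}{4} + \frac{15}{16}.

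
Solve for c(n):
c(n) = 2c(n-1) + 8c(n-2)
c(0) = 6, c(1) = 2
Characteristic equation: x² - 2x - 8 = 0, which factors as (x - (4))(x - (-2)) = 0.
Roots r₁ = 4, r₂ = -2 (distinct).
General solution: c(n) = A·(4)^n + B·(-2)^n.
From c(0) = 6: A + B = 6.
From c(1) = 2: 4A - 2B = 2.
Solving: A = \frac{7}{3}, B = \frac{11}{3}.
So c(n) = \frac{11 \left(-2\right)^{n}}{3} + \frac{7 \cdot 4^{n}}{3}.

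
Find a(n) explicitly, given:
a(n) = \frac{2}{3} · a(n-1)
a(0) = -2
Pure geometric recurrence with ratio \frac{2}{3}.
By induction a(n) = a(0) · (\frac{2}{3})^n = - 2 \left(\frac{2}{3}\right)^{n}.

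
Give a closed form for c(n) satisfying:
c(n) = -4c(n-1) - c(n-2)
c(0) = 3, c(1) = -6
Characteristic equation: x² + 4x + 1 = 0.
Discriminant Δ = (-4)² + 4·(-1) = 12.
Roots r₁,₂ = (-4 ± √12)/2, so r₁ = -2 + \sqrt{3}, r₂ = -2 - \sqrt{3}.
General solution: c(n) = A·r₁^n + B·r₂^n.
From the initial conditions, A + B = 3 and r₁A + r₂B = -6.
Since r₁ - r₂ = √12: A = (-6 - (3)r₂)/√12 = \frac{3}{2}, and B = 3 - A = \frac{3}{2}.
So c(n) = \left(\frac{3}{2}\right)\left(-2 + \sqrt{3}\right)^n + \left(\frac{3}{2}\right)\left(-2 - \sqrt{3}\right)^n.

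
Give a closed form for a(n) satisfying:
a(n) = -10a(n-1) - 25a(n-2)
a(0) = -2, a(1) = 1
Characteristic equation: x² + 10x + 25 = 0, which is (x - (-5))².
Repeated root r = -5.
General solution: a(n) = (A + Bn)·(-5)^n.
From a(0) = -2: A = -2.
From a(1) = 1: (A + B)·(-5) = 1 ⇒ B = \frac{9}{5}.
So a(n) = \left(\frac{9 n}{5} - 2\right) \cdot (-5)^n.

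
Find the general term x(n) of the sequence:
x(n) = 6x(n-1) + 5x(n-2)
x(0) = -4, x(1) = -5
Characteristic equation: x² - 6x - 5 = 0.
Discriminant Δ = (6)² + 4·(5) = 56.
Roots r₁,₂ = (6 ± √56)/2, so r₁ = 3 + \sqrt{14}, r₂ = 3 - \sqrt{14}.
General solution: x(n) = A·r₁^n + B·r₂^n.
From the initial conditions, A + B = -4 and r₁A + r₂B = -5.
Since r₁ - r₂ = √56: A = (-5 - (-4)r₂)/√56 = -2 + \frac{\sqrt{14}}{4}, and B = -4 - A = -2 - \frac{\sqrt{14}}{4}.
So x(n) = \left(-2 + \frac{\sqrt{14}}{4}\right)\left(3 + \sqrt{14}\right)^n + \left(-2 - \frac{\sqrt{14}}{4}\right)\left(3 - \sqrt{14}\right)^n.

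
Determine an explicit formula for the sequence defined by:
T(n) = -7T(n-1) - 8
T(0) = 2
First-order linear non-homogeneous.
Homogeneous solution: T_h(n) = A·(-7)^n.
Try constant particular solution T_p = K: K = -7K - 8 ⇒ K = -1.
General: T(n) = A·(-7)^n - 1.
Apply T(0) = 2: A - 1 = 2 ⇒ A = 3.
So T(n) = 3 \left(-7\right)^{n} - 1.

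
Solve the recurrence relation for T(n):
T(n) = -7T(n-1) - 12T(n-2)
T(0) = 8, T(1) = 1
Characteristic equation: x² + 7x + 12 = 0, which factors as (x - (-4))(x - (-3)) = 0.
Roots r₁ = -4, r₂ = -3 (distinct).
General solution: T(n) = A·(-4)^n + B·(-3)^n.
From T(0) = 8: A + B = 8.
From T(1) = 1: -4A - 3B = 1.
Solving: A = -25, B = 33.
So T(n) = 33 \left(-3\right)^{n} - 25 \left(-4\right)^{n}.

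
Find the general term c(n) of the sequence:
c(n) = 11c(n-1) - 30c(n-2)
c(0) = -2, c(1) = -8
Characteristic equation: x² - 11x + 30 = 0, which factors as (x - (5))(x - (6)) = 0.
Roots r₁ = 5, r₂ = 6 (distinct).
General solution: c(n) = A·(5)^n + B·(6)^n.
From c(0) = -2: A + B = -2.
From c(1) = -8: 5A + 6B = -8.
Solving: A = -4, B = 2.
So c(n) = - 4 \cdot 5^{n} + 2 \cdot 6^{n}.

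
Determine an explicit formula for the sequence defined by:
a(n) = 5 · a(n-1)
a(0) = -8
Pure geometric recurrence with ratio 5.
By induction a(n) = a(0) · (5)^n = - 8 \cdot 5^{n}.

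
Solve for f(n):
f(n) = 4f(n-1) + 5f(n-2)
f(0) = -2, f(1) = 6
Characteristic equation: x² - 4x - 5 = 0, which factors as (x - (5))(x - (-1)) = 0.
Roots r₁ = 5, r₂ = -1 (distinct).
General solution: f(n) = A·(5)^n + B·(-1)^n.
From f(0) = -2: A + B = -2.
From f(1) = 6: 5A - B = 6.
Solving: A = \frac{2}{3}, B = - \frac{8}{3}.
So f(n) = - \frac{8 \left(-1\right)^{n}}{3} + \frac{2 \cdot 5^{n}}{3}.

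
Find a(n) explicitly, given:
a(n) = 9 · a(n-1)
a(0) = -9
Pure geometric recurrence with ratio 9.
By induction a(n) = a(0) · (9)^n = - 9 \cdot 9^{n}.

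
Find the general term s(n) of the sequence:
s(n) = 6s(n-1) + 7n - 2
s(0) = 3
First-order linear with linear forcing.
Homogeneous solution: s_h(n) = A·(6)^n.
Try particular s_p(n) = pn + q. Substituting:
  pn + q = 6(p(n-1) + q) + 7n - 2.
Matching the n-coefficient: p = 6p + 7 ⇒ p = - \frac{7}{5}.
Matching constants: q = -6p + 6q - 2 ⇒ q = - \frac{32}{25}.
General: s(n) = A·(6)^n - \frac{7 n}{5} - \frac{32}{25}.
Apply s(0) = 3: A - \frac{32}{25} = 3 ⇒ A = \frac{107}{25}.
So s(n) = \frac{107 \cdot 6^{n}}{25} - \frac{7 n}{5} - \frac{32}{25}.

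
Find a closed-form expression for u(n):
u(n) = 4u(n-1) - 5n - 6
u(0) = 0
First-order linear with linear forcing.
Homogeneous solution: u_h(n) = A·(4)^n.
Try particular u_p(n) = pn + q. Substituting:
  pn + q = 4(p(n-1) + q) - 5n - 6.
Matching the n-coefficient: p = 4p - 5 ⇒ p = \frac{5}{3}.
Matching constants: q = -4p + 4q - 6 ⇒ q = \frac{38}{9}.
General: u(n) = A·(4)^n + \frac{5 n}{3} + \frac{38}{9}.
Apply u(0) = 0: A + \frac{38}{9} = 0 ⇒ A = - \frac{38}{9}.
So u(n) = - \frac{38 \cdot 4^{n}}{9} + \frac{5 n}{3} + \frac{38}{9}.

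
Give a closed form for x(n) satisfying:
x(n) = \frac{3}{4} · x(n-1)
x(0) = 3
Pure geometric recurrence with ratio \frac{3}{4}.
By induction x(n) = x(0) · (\frac{3}{4})^n = 3 \left(\frac{3}{4}\right)^{n}.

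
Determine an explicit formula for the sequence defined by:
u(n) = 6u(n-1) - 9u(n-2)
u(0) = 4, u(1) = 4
Characteristic equation: x² - 6x + 9 = 0, which is (x - (3))².
Repeated root r = 3.
General solution: u(n) = (A + Bn)·(3)^n.
From u(0) = 4: A = 4.
From u(1) = 4: (A + B)·(3) = 4 ⇒ B = - \frac{8}{3}.
So u(n) = \left(4 - \frac{8 n}{3}\right) \cdot (3)^n.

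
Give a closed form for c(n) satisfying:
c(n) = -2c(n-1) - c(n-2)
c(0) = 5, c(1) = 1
Characteristic equation: x² + 2x + 1 = 0, which is (x - (-1))².
Repeated root r = -1.
General solution: c(n) = (A + Bn)·(-1)^n.
From c(0) = 5: A = 5.
From c(1) = 1: (A + B)·(-1) = 1 ⇒ B = -6.
So c(n) = \left(5 - 6 n\right) \cdot (-1)^n.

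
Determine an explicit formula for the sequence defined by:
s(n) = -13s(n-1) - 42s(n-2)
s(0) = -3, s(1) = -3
Characteristic equation: x² + 13x + 42 = 0, which factors as (x - (-6))(x - (-7)) = 0.
Roots r₁ = -6, r₂ = -7 (distinct).
General solution: s(n) = A·(-6)^n + B·(-7)^n.
From s(0) = -3: A + B = -3.
From s(1) = -3: -6A - 7B = -3.
Solving: A = -24, B = 21.
So s(n) = - 24 \left(-6\right)^{n} + 21 \left(-7\right)^{n}.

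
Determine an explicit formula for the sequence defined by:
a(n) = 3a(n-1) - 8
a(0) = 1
First-order linear non-homogeneous.
Homogeneous solution: a_h(n) = A·(3)^n.
Try constant particular solution a_p = K: K = 3K - 8 ⇒ K = 4.
General: a(n) = A·(3)^n + 4.
Apply a(0) = 1: A + 4 = 1 ⇒ A = -3.
So a(n) = 4 - 3 \cdot 3^{n}.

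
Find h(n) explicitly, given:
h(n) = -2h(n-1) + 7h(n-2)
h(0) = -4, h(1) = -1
Characteristic equation: x² + 2x - 7 = 0.
Discriminant Δ = (-2)² + 4·(7) = 32.
Roots r₁,₂ = (-2 ± √32)/2, so r₁ = -1 + 2 \sqrt{2}, r₂ = - 2 \sqrt{2} - 1.
General solution: h(n) = A·r₁^n + B·r₂^n.
From the initial conditions, A + B = -4 and r₁A + r₂B = -1.
Since r₁ - r₂ = √32: A = (-1 - (-4)r₂)/√32 = -2 - \frac{5 \sqrt{2}}{8}, and B = -4 - A = -2 + \frac{5 \sqrt{2}}{8}.
So h(n) = \left(-2 - \frac{5 \sqrt{2}}{8}\right)\left(-1 + 2 \sqrt{2}\right)^n + \left(-2 + \frac{5 \sqrt{2}}{8}\right)\left(- 2 \sqrt{2} - 1\right)^n.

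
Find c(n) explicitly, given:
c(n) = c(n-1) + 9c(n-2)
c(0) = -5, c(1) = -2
Characteristic equation: x² - x - 9 = 0.
Discriminant Δ = (1)² + 4·(9) = 37.
Roots r₁,₂ = (1 ± √37)/2, so r₁ = \frac{1}{2} + \frac{\sqrt{37}}{2}, r₂ = \frac{1}{2} - \frac{\sqrt{37}}{2}.
General solution: c(n) = A·r₁^n + B·r₂^n.
From the initial conditions, A + B = -5 and r₁A + r₂B = -2.
Since r₁ - r₂ = √37: A = (-2 - (-5)r₂)/√37 = - \frac{5}{2} + \frac{\sqrt{37}}{74}, and B = -5 - A = - \frac{5}{2} - \frac{\sqrt{37}}{74}.
So c(n) = \left(- \frac{5}{2} + \frac{\sqrt{37}}{74}\right)\left(\frac{1}{2} + \frac{\sqrt{37}}{2}\right)^n + \left(- \frac{5}{2} - \frac{\sqrt{37}}{74}\right)\left(\frac{1}{2} - \frac{\sqrt{37}}{2}\right)^n.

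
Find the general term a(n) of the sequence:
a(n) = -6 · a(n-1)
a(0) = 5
Pure geometric recurrence with ratio -6.
By induction a(n) = a(0) · (-6)^n = 5 \left(-6\right)^{n}.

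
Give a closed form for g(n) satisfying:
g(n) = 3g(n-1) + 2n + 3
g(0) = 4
First-order linear with linear forcing.
Homogeneous solution: g_h(n) = A·(3)^n.
Try particular g_p(n) = pn + q. Substituting:
  pn + q = 3(p(n-1) + q) + 2n + 3.
Matching the n-coefficient: p = 3p + 2 ⇒ p = -1.
Matching constants: q = -3p + 3q + 3 ⇒ q = -3.
General: g(n) = A·(3)^n - n - 3.
Apply g(0) = 4: A - 3 = 4 ⇒ A = 7.
So g(n) = 7 \cdot 3^{n} - n - 3.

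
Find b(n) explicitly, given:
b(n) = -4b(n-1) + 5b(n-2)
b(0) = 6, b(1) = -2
Characteristic equation: x² + 4x - 5 = 0, which factors as (x - (-5))(x - (1)) = 0.
Roots r₁ = -5, r₂ = 1 (distinct).
General solution: b(n) = A·(-5)^n + B·(1)^n.
From b(0) = 6: A + B = 6.
From b(1) = -2: -5A + B = -2.
Solving: A = \frac{4}{3}, B = \frac{14}{3}.
So b(n) = \frac{4 \left(-5\right)^{n}}{3} + \frac{14}{3}.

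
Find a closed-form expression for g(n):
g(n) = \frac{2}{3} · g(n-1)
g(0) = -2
Pure geometric recurrence with ratio \frac{2}{3}.
By induction g(n) = g(0) · (\frac{2}{3})^n = - 2 \left(\frac{2}{3}\right)^{n}.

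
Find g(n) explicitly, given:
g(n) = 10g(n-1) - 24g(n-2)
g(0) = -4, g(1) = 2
Characteristic equation: x² - 10x + 24 = 0, which factors as (x - (6))(x - (4)) = 0.
Roots r₁ = 6, r₂ = 4 (distinct).
General solution: g(n) = A·(6)^n + B·(4)^n.
From g(0) = -4: A + B = -4.
From g(1) = 2: 6A + 4B = 2.
Solving: A = 9, B = -13.
So g(n) = - 13 \cdot 4^{n} + 9 \cdot 6^{n}.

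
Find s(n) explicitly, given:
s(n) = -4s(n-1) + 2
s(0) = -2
First-order linear non-homogeneous.
Homogeneous solution: s_h(n) = A·(-4)^n.
Try constant particular solution s_p = K: K = -4K + 2 ⇒ K = \frac{2}{5}.
General: s(n) = A·(-4)^n + \frac{2}{5}.
Apply s(0) = -2: A + \frac{2}{5} = -2 ⇒ A = - \frac{12}{5}.
So s(n) = \frac{2}{5} - \frac{12 \left(-4\right)^{n}}{5}.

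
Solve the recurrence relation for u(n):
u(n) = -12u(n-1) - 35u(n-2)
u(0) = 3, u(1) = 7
Characteristic equation: x² + 12x + 35 = 0, which factors as (x - (-5))(x - (-7)) = 0.
Roots r₁ = -5, r₂ = -7 (distinct).
General solution: u(n) = A·(-5)^n + B·(-7)^n.
From u(0) = 3: A + B = 3.
From u(1) = 7: -5A - 7B = 7.
Solving: A = 14, B = -11.
So u(n) = 14 \left(-5\right)^{n} - 11 \left(-7\right)^{n}.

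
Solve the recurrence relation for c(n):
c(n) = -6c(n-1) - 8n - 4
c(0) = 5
First-order linear with linear forcing.
Homogeneous solution: c_h(n) = A·(-6)^n.
Try particular c_p(n) = pn + q. Substituting:
  pn + q = -6(p(n-1) + q) - 8n - 4.
Matching the n-coefficient: p = -6p - 8 ⇒ p = - \frac{8}{7}.
Matching constants: q = 6p - 6q - 4 ⇒ q = - \frac{76}{49}.
General: c(n) = A·(-6)^n - \frac{8 n}{7} - \frac{76}{49}.
Apply c(0) = 5: A - \frac{76}{49} = 5 ⇒ A = \frac{321}{49}.
So c(n) = \frac{321 \left(-6\right)^{n}}{49} - \frac{8 n}{7} - \frac{76}{49}.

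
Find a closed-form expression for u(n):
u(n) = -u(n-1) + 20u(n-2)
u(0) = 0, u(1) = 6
Characteristic equation: x² + x - 20 = 0, which factors as (x - (-5))(x - (4)) = 0.
Roots r₁ = -5, r₂ = 4 (distinct).
General solution: u(n) = A·(-5)^n + B·(4)^n.
From u(0) = 0: A + B = 0.
From u(1) = 6: -5A + 4B = 6.
Solving: A = - \frac{2}{3}, B = \frac{2}{3}.
So u(n) = - \frac{2 \left(-5\right)^{n}}{3} + \frac{2 \cdot 4^{n}}{3}.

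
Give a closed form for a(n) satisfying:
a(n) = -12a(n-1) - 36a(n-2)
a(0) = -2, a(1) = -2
Characteristic equation: x² + 12x + 36 = 0, which is (x - (-6))².
Repeated root r = -6.
General solution: a(n) = (A + Bn)·(-6)^n.
From a(0) = -2: A = -2.
From a(1) = -2: (A + B)·(-6) = -2 ⇒ B = \frac{7}{3}.
So a(n) = \left(\frac{7 n}{3} - 2\right) \cdot (-6)^n.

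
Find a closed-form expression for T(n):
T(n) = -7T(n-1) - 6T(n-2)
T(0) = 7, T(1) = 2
Characteristic equation: x² + 7x + 6 = 0, which factors as (x - (-1))(x - (-6)) = 0.
Roots r₁ = -1, r₂ = -6 (distinct).
General solution: T(n) = A·(-1)^n + B·(-6)^n.
From T(0) = 7: A + B = 7.
From T(1) = 2: -A - 6B = 2.
Solving: A = \frac{44}{5}, B = - \frac{9}{5}.
So T(n) = \frac{44 \left(-1\right)^{n}}{5} - \frac{9 \left(-6\right)^{n}}{5}.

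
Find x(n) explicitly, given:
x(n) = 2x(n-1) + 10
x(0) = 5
First-order linear non-homogeneous.
Homogeneous solution: x_h(n) = A·(2)^n.
Try constant particular solution x_p = K: K = 2K + 10 ⇒ K = -10.
General: x(n) = A·(2)^n - 10.
Apply x(0) = 5: A - 10 = 5 ⇒ A = 15.
So x(n) = 15 \cdot 2^{n} - 10.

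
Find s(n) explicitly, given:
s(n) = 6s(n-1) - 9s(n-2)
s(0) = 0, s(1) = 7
Characteristic equation: x² - 6x + 9 = 0, which is (x - (3))².
Repeated root r = 3.
General solution: s(n) = (A + Bn)·(3)^n.
From s(0) = 0: A = 0.
From s(1) = 7: (A + B)·(3) = 7 ⇒ B = \frac{7}{3}.
So s(n) = \left(\frac{7 n}{3}\right) \cdot (3)^n.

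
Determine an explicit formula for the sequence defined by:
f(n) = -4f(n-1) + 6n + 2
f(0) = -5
First-order linear with linear forcing.
Homogeneous solution: f_h(n) = A·(-4)^n.
Try particular f_p(n) = pn + q. Substituting:
  pn + q = -4(p(n-1) + q) + 6n + 2.
Matching the n-coefficient: p = -4p + 6 ⇒ p = \frac{6}{5}.
Matching constants: q = 4p - 4q + 2 ⇒ q = \frac{34}{25}.
General: f(n) = A·(-4)^n + \frac{6 n}{5} + \frac{34}{25}.
Apply f(0) = -5: A + \frac{34}{25} = -5 ⇒ A = - \frac{159}{25}.
So f(n) = - \frac{159 \left(-4\right)^{n}}{25} + \frac{6 n}{5} + \frac{34}{25}.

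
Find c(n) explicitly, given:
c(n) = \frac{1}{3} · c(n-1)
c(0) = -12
Pure geometric recurrence with ratio \frac{1}{3}.
By induction c(n) = c(0) · (\frac{1}{3})^n = - 12 \cdot 3^{- n}.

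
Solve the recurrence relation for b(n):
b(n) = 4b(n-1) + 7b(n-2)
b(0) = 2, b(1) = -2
Characteristic equation: x² - 4x - 7 = 0.
Discriminant Δ = (4)² + 4·(7) = 44.
Roots r₁,₂ = (4 ± √44)/2, so r₁ = 2 + \sqrt{11}, r₂ = 2 - \sqrt{11}.
General solution: b(n) = A·r₁^n + B·r₂^n.
From the initial conditions, A + B = 2 and r₁A + r₂B = -2.
Since r₁ - r₂ = √44: A = (-2 - (2)r₂)/√44 = 1 - \frac{3 \sqrt{11}}{11}, and B = 2 - A = \frac{3 \sqrt{11}}{11} + 1.
So b(n) = \left(1 - \frac{3 \sqrt{11}}{11}\right)\left(2 + \sqrt{11}\right)^n + \left(\frac{3 \sqrt{11}}{11} + 1\right)\left(2 - \sqrt{11}\right)^n.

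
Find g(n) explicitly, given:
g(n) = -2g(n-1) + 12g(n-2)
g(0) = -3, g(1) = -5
Characteristic equation: x² + 2x - 12 = 0.
Discriminant Δ = (-2)² + 4·(12) = 52.
Roots r₁,₂ = (-2 ± √52)/2, so r₁ = -1 + \sqrt{13}, r₂ = - \sqrt{13} - 1.
General solution: g(n) = A·r₁^n + B·r₂^n.
From the initial conditions, A + B = -3 and r₁A + r₂B = -5.
Since r₁ - r₂ = √52: A = (-5 - (-3)r₂)/√52 = - \frac{3}{2} - \frac{4 \sqrt{13}}{13}, and B = -3 - A = - \frac{3}{2} + \frac{4 \sqrt{13}}{13}.
So g(n) = \left(- \frac{3}{2} - \frac{4 \sqrt{13}}{13}\right)\left(-1 + \sqrt{13}\right)^n + \left(- \frac{3}{2} + \frac{4 \sqrt{13}}{13}\right)\left(- \sqrt{13} - 1\right)^n.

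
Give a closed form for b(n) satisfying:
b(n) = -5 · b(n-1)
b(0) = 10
Pure geometric recurrence with ratio -5.
By induction b(n) = b(0) · (-5)^n = 10 \left(-5\right)^{n}.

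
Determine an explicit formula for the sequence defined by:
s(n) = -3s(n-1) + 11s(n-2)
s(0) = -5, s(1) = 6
Characteristic equation: x² + 3x - 11 = 0.
Discriminant Δ = (-3)² + 4·(11) = 53.
Roots r₁,₂ = (-3 ± √53)/2, so r₁ = - \frac{3}{2} + \frac{\sqrt{53}}{2}, r₂ = - \frac{\sqrt{53}}{2} - \frac{3}{2}.
General solution: s(n) = A·r₁^n + B·r₂^n.
From the initial conditions, A + B = -5 and r₁A + r₂B = 6.
Since r₁ - r₂ = √53: A = (6 - (-5)r₂)/√53 = - \frac{5}{2} - \frac{3 \sqrt{53}}{106}, and B = -5 - A = - \frac{5}{2} + \frac{3 \sqrt{53}}{106}.
So s(n) = \left(- \frac{5}{2} - \frac{3 \sqrt{53}}{106}\right)\left(- \frac{3}{2} + \frac{\sqrt{53}}{2}\right)^n + \left(- \frac{5}{2} + \frac{3 \sqrt{53}}{106}\right)\left(- \frac{\sqrt{53}}{2} - \frac{3}{2}\right)^n.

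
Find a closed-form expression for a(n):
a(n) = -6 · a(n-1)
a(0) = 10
Pure geometric recurrence with ratio -6.
By induction a(n) = a(0) · (-6)^n = 10 \left(-6\right)^{n}.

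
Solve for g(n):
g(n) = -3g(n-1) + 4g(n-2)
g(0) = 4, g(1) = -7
Characteristic equation: x² + 3x - 4 = 0, which factors as (x - (-4))(x - (1)) = 0.
Roots r₁ = -4, r₂ = 1 (distinct).
General solution: g(n) = A·(-4)^n + B·(1)^n.
From g(0) = 4: A + B = 4.
From g(1) = -7: -4A + B = -7.
Solving: A = \frac{11}{5}, B = \frac{9}{5}.
So g(n) = \frac{11 \left(-4\right)^{n}}{5} + \frac{9}{5}.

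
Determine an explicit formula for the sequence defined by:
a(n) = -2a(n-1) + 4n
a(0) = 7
First-order linear with linear forcing.
Homogeneous solution: a_h(n) = A·(-2)^n.
Try particular a_p(n) = pn + q. Substituting:
  pn + q = -2(p(n-1) + q) + 4n.
Matching the n-coefficient: p = -2p + 4 ⇒ p = \frac{4}{3}.
Matching constants: q = 2p - 2q ⇒ q = \frac{8}{9}.
General: a(n) = A·(-2)^n + \frac{4 n}{3} + \frac{8}{9}.
Apply a(0) = 7: A + \frac{8}{9} = 7 ⇒ A = \frac{55}{9}.
So a(n) = \frac{55 \left(-2\right)^{n}}{9} + \frac{4 n}{3} + \frac{8}{9}.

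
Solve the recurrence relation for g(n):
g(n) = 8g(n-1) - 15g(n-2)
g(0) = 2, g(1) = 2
Characteristic equation: x² - 8x + 15 = 0, which factors as (x - (5))(x - (3)) = 0.
Roots r₁ = 5, r₂ = 3 (distinct).
General solution: g(n) = A·(5)^n + B·(3)^n.
From g(0) = 2: A + B = 2.
From g(1) = 2: 5A + 3B = 2.
Solving: A = -2, B = 4.
So g(n) = 4 \cdot 3^{n} - 2 \cdot 5^{n}.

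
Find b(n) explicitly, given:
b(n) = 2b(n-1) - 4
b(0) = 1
First-order linear non-homogeneous.
Homogeneous solution: b_h(n) = A·(2)^n.
Try constant particular solution b_p = K: K = 2K - 4 ⇒ K = 4.
General: b(n) = A·(2)^n + 4.
Apply b(0) = 1: A + 4 = 1 ⇒ A = -3.
So b(n) = 4 - 3 \cdot 2^{n}.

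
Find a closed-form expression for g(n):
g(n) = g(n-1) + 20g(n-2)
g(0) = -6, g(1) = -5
Characteristic equation: x² - x - 20 = 0, which factors as (x - (-4))(x - (5)) = 0.
Roots r₁ = -4, r₂ = 5 (distinct).
General solution: g(n) = A·(-4)^n + B·(5)^n.
From g(0) = -6: A + B = -6.
From g(1) = -5: -4A + 5B = -5.
Solving: A = - \frac{25}{9}, B = - \frac{29}{9}.
So g(n) = - \frac{25 \left(-4\right)^{n}}{9} - \frac{29 \cdot 5^{n}}{9}.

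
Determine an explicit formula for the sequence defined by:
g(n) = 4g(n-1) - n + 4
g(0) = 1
First-order linear with linear forcing.
Homogeneous solution: g_h(n) = A·(4)^n.
Try particular g_p(n) = pn + q. Substituting:
  pn + q = 4(p(n-1) + q) - n + 4.
Matching the n-coefficient: p = 4p - 1 ⇒ p = \frac{1}{3}.
Matching constants: q = -4p + 4q + 4 ⇒ q = - \frac{8}{9}.
General: g(n) = A·(4)^n + \frac{n}{3} - \frac{8}{9}.
Apply g(0) = 1: A - \frac{8}{9} = 1 ⇒ A = \frac{17}{9}.
So g(n) = \frac{17 \cdot 4^{n}}{9} + \frac{n}{3} - \frac{8}{9}.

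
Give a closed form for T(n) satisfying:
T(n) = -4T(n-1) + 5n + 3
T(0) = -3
First-order linear with linear forcing.
Homogeneous solution: T_h(n) = A·(-4)^n.
Try particular T_p(n) = pn + q. Substituting:
  pn + q = -4(p(n-1) + q) + 5n + 3.
Matching the n-coefficient: p = -4p + 5 ⇒ p = 1.
Matching constants: q = 4p - 4q + 3 ⇒ q = \frac{7}{5}.
General: T(n) = A·(-4)^n + n + \frac{7}{5}.
Apply T(0) = -3: A + \frac{7}{5} = -3 ⇒ A = - \frac{22}{5}.
So T(n) = - \frac{22 \left(-4\right)^{n}}{5} + n + \frac{7}{5}.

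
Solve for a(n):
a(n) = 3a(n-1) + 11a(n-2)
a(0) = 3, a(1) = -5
Characteristic equation: x² - 3x - 11 = 0.
Discriminant Δ = (3)² + 4·(11) = 53.
Roots r₁,₂ = (3 ± √53)/2, so r₁ = \frac{3}{2} + \frac{\sqrt{53}}{2}, r₂ = \frac{3}{2} - \frac{\sqrt{53}}{2}.
General solution: a(n) = A·r₁^n + B·r₂^n.
From the initial conditions, A + B = 3 and r₁A + r₂B = -5.
Since r₁ - r₂ = √53: A = (-5 - (3)r₂)/√53 = \frac{3}{2} - \frac{19 \sqrt{53}}{106}, and B = 3 - A = \frac{19 \sqrt{53}}{106} + \frac{3}{2}.
So a(n) = \left(\frac{3}{2} - \frac{19 \sqrt{53}}{106}\right)\left(\frac{3}{2} + \frac{\sqrt{53}}{2}\right)^n + \left(\frac{19 \sqrt{53}}{106} + \frac{3}{2}\right)\left(\frac{3}{2} - \frac{\sqrt{53}}{2}\right)^n.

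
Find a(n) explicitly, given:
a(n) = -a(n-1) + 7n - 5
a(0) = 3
First-order linear with linear forcing.
Homogeneous solution: a_h(n) = A·(-1)^n.
Try particular a_p(n) = pn + q. Substituting:
  pn + q = -(p(n-1) + q) + 7n - 5.
Matching the n-coefficient: p = -p + 7 ⇒ p = \frac{7}{2}.
Matching constants: q = p - q - 5 ⇒ q = - \frac{3}{4}.
General: a(n) = A·(-1)^n + \frac{7 n}{2} - \frac{3}{4}.
Apply a(0) = 3: A - \frac{3}{4} = 3 ⇒ A = \frac{15}{4}.
So a(n) = \frac{15 \left(-1\right)^{n}}{4} + \frac{7 n}{2} - \frac{3}{4}.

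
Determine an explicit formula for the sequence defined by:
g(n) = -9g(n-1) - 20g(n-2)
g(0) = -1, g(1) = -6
Characteristic equation: x² + 9x + 20 = 0, which factors as (x - (-5))(x - (-4)) = 0.
Roots r₁ = -5, r₂ = -4 (distinct).
General solution: g(n) = A·(-5)^n + B·(-4)^n.
From g(0) = -1: A + B = -1.
From g(1) = -6: -5A - 4B = -6.
Solving: A = 10, B = -11.
So g(n) = - 11 \left(-4\right)^{n} + 10 \left(-5\right)^{n}.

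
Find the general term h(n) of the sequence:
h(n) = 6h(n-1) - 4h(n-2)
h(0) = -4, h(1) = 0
Characteristic equation: x² - 6x + 4 = 0.
Discriminant Δ = (6)² + 4·(-4) = 20.
Roots r₁,₂ = (6 ± √20)/2, so r₁ = \sqrt{5} + 3, r₂ = 3 - \sqrt{5}.
General solution: h(n) = A·r₁^n + B·r₂^n.
From the initial conditions, A + B = -4 and r₁A + r₂B = 0.
Since r₁ - r₂ = √20: A = (0 - (-4)r₂)/√20 = -2 + \frac{6 \sqrt{5}}{5}, and B = -4 - A = - \frac{6 \sqrt{5}}{5} - 2.
So h(n) = \left(-2 + \frac{6 \sqrt{5}}{5}\right)\left(\sqrt{5} + 3\right)^n + \left(- \frac{6 \sqrt{5}}{5} - 2\right)\left(3 - \sqrt{5}\right)^n.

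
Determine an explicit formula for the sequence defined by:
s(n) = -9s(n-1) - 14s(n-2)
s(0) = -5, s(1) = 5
Characteristic equation: x² + 9x + 14 = 0, which factors as (x - (-2))(x - (-7)) = 0.
Roots r₁ = -2, r₂ = -7 (distinct).
General solution: s(n) = A·(-2)^n + B·(-7)^n.
From s(0) = -5: A + B = -5.
From s(1) = 5: -2A - 7B = 5.
Solving: A = -6, B = 1.
So s(n) = - 6 \left(-2\right)^{n} + \left(-7\right)^{n}.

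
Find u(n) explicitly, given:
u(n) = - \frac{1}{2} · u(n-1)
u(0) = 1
Pure geometric recurrence with ratio - \frac{1}{2}.
By induction u(n) = u(0) · (- \frac{1}{2})^n = \left(- \frac{1}{2}\right)^{n}.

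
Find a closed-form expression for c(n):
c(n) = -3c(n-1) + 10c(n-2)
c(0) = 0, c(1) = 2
Characteristic equation: x² + 3x - 10 = 0, which factors as (x - (2))(x - (-5)) = 0.
Roots r₁ = 2, r₂ = -5 (distinct).
General solution: c(n) = A·(2)^n + B·(-5)^n.
From c(0) = 0: A + B = 0.
From c(1) = 2: 2A - 5B = 2.
Solving: A = \frac{2}{7}, B = - \frac{2}{7}.
So c(n) = - \frac{2 \left(-5\right)^{n}}{7} + \frac{2 \cdot 2^{n}}{7}.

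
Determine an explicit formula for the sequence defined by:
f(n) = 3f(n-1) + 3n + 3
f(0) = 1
First-order linear with linear forcing.
Homogeneous solution: f_h(n) = A·(3)^n.
Try particular f_p(n) = pn + q. Substituting:
  pn + q = 3(p(n-1) + q) + 3n + 3.
Matching the n-coefficient: p = 3p + 3 ⇒ p = - \frac{3}{2}.
Matching constants: q = -3p + 3q + 3 ⇒ q = - \frac{15}{4}.
General: f(n) = A·(3)^n - \frac{3 n}{2} - \frac{15}{4}.
Apply f(0) = 1: A - \frac{15}{4} = 1 ⇒ A = \frac{19}{4}.
So f(n) = \frac{19 \cdot 3^{n}}{4} - \frac{3 n}{2} - \frac{15}{4}.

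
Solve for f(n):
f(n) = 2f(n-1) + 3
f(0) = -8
First-order linear non-homogeneous.
Homogeneous solution: f_h(n) = A·(2)^n.
Try constant particular solution f_p = K: K = 2K + 3 ⇒ K = -3.
General: f(n) = A·(2)^n - 3.
Apply f(0) = -8: A - 3 = -8 ⇒ A = -5.
So f(n) = - 5 \cdot 2^{n} - 3.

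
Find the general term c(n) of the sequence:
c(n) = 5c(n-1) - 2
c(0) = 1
First-order linear non-homogeneous.
Homogeneous solution: c_h(n) = A·(5)^n.
Try constant particular solution c_p = K: K = 5K - 2 ⇒ K = \frac{1}{2}.
General: c(n) = A·(5)^n + \frac{1}{2}.
Apply c(0) = 1: A + \frac{1}{2} = 1 ⇒ A = \frac{1}{2}.
So c(n) = \frac{5^{n}}{2} + \frac{1}{2}.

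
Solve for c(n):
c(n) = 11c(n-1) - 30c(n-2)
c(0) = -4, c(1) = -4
Characteristic equation: x² - 11x + 30 = 0, which factors as (x - (6))(x - (5)) = 0.
Roots r₁ = 6, r₂ = 5 (distinct).
General solution: c(n) = A·(6)^n + B·(5)^n.
From c(0) = -4: A + B = -4.
From c(1) = -4: 6A + 5B = -4.
Solving: A = 16, B = -20.
So c(n) = - 20 \cdot 5^{n} + 16 \cdot 6^{n}.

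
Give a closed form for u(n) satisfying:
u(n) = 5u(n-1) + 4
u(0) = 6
First-order linear non-homogeneous.
Homogeneous solution: u_h(n) = A·(5)^n.
Try constant particular solution u_p = K: K = 5K + 4 ⇒ K = -1.
General: u(n) = A·(5)^n - 1.
Apply u(0) = 6: A - 1 = 6 ⇒ A = 7.
So u(n) = 7 \cdot 5^{n} - 1.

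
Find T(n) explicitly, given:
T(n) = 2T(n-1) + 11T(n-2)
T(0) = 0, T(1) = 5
Characteristic equation: x² - 2x - 11 = 0.
Discriminant Δ = (2)² + 4·(11) = 48.
Roots r₁,₂ = (2 ± √48)/2, so r₁ = 1 + 2 \sqrt{3}, r₂ = 1 - 2 \sqrt{3}.
General solution: T(n) = A·r₁^n + B·r₂^n.
From the initial conditions, A + B = 0 and r₁A + r₂B = 5.
Since r₁ - r₂ = √48: A = (5 - (0)r₂)/√48 = \frac{5 \sqrt{3}}{12}, and B = 0 - A = - \frac{5 \sqrt{3}}{12}.
So T(n) = \left(\frac{5 \sqrt{3}}{12}\right)\left(1 + 2 \sqrt{3}\right)^n + \left(- \frac{5 \sqrt{3}}{12}\right)\left(1 - 2 \sqrt{3}\right)^n.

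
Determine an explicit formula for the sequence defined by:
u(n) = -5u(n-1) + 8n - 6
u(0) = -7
First-order linear with linear forcing.
Homogeneous solution: u_h(n) = A·(-5)^n.
Try particular u_p(n) = pn + q. Substituting:
  pn + q = -5(p(n-1) + q) + 8n - 6.
Matching the n-coefficient: p = -5p + 8 ⇒ p = \frac{4}{3}.
Matching constants: q = 5p - 5q - 6 ⇒ q = \frac{1}{9}.
General: u(n) = A·(-5)^n + \frac{4 n}{3} + \frac{1}{9}.
Apply u(0) = -7: A + \frac{1}{9} = -7 ⇒ A = - \frac{64}{9}.
So u(n) = - \frac{64 \left(-5\right)^{n}}{9} + \frac{4 n}{3} + \frac{1}{9}.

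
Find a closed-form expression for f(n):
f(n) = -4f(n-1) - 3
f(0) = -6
First-order linear non-homogeneous.
Homogeneous solution: f_h(n) = A·(-4)^n.
Try constant particular solution f_p = K: K = -4K - 3 ⇒ K = - \frac{3}{5}.
General: f(n) = A·(-4)^n - \frac{3}{5}.
Apply f(0) = -6: A - \frac{3}{5} = -6 ⇒ A = - \frac{27}{5}.
So f(n) = - \frac{27 \left(-4\right)^{n}}{5} - \frac{3}{5}.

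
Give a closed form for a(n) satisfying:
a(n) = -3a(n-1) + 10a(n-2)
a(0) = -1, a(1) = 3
Characteristic equation: x² + 3x - 10 = 0, which factors as (x - (-5))(x - (2)) = 0.
Roots r₁ = -5, r₂ = 2 (distinct).
General solution: a(n) = A·(-5)^n + B·(2)^n.
From a(0) = -1: A + B = -1.
From a(1) = 3: -5A + 2B = 3.
Solving: A = - \frac{5}{7}, B = - \frac{2}{7}.
So a(n) = - \frac{5 \left(-5\right)^{n}}{7} - \frac{2 \cdot 2^{n}}{7}.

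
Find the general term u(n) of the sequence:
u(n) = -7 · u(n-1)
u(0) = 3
Pure geometric recurrence with ratio -7.
By induction u(n) = u(0) · (-7)^n = 3 \left(-7\right)^{n}.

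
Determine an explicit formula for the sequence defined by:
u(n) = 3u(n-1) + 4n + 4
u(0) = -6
First-order linear with linear forcing.
Homogeneous solution: u_h(n) = A·(3)^n.
Try particular u_p(n) = pn + q. Substituting:
  pn + q = 3(p(n-1) + q) + 4n + 4.
Matching the n-coefficient: p = 3p + 4 ⇒ p = -2.
Matching constants: q = -3p + 3q + 4 ⇒ q = -5.
General: u(n) = A·(3)^n - 2 n - 5.
Apply u(0) = -6: A - 5 = -6 ⇒ A = -1.
So u(n) = - 3^{n} - 2 n - 5.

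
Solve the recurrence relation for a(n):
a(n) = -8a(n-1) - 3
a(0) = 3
First-order linear non-homogeneous.
Homogeneous solution: a_h(n) = A·(-8)^n.
Try constant particular solution a_p = K: K = -8K - 3 ⇒ K = - \frac{1}{3}.
General: a(n) = A·(-8)^n - \frac{1}{3}.
Apply a(0) = 3: A - \frac{1}{3} = 3 ⇒ A = \frac{10}{3}.
So a(n) = \frac{10 \left(-8\right)^{n}}{3} - \frac{1}{3}.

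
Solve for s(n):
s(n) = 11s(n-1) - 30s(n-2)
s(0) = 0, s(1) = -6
Characteristic equation: x² - 11x + 30 = 0, which factors as (x - (5))(x - (6)) = 0.
Roots r₁ = 5, r₂ = 6 (distinct).
General solution: s(n) = A·(5)^n + B·(6)^n.
From s(0) = 0: A + B = 0.
From s(1) = -6: 5A + 6B = -6.
Solving: A = 6, B = -6.
So s(n) = 6 \cdot 5^{n} - 6 \cdot 6^{n}.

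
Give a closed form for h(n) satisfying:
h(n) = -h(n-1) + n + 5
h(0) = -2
First-order linear with linear forcing.
Homogeneous solution: h_h(n) = A·(-1)^n.
Try particular h_p(n) = pn + q. Substituting:
  pn + q = -(p(n-1) + q) + n + 5.
Matching the n-coefficient: p = -p + 1 ⇒ p = \frac{1}{2}.
Matching constants: q = p - q + 5 ⇒ q = \frac{11}{4}.
General: h(n) = A·(-1)^n + \frac{n}{2} + \frac{11}{4}.
Apply h(0) = -2: A + \frac{11}{4} = -2 ⇒ A = - \frac{19}{4}.
So h(n) = - \frac{19 \left(-1\right)^{n}}{4} + \frac{n}{2} + \frac{11}{4}.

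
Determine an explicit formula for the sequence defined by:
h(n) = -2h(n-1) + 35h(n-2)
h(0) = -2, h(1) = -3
Characteristic equation: x² + 2x - 35 = 0, which factors as (x - (-7))(x - (5)) = 0.
Roots r₁ = -7, r₂ = 5 (distinct).
General solution: h(n) = A·(-7)^n + B·(5)^n.
From h(0) = -2: A + B = -2.
From h(1) = -3: -7A + 5B = -3.
Solving: A = - \frac{7}{12}, B = - \frac{17}{12}.
So h(n) = - \frac{7 \left(-7\right)^{n}}{12} - \frac{17 \cdot 5^{n}}{12}.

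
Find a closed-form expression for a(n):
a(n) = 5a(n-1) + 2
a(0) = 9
First-order linear non-homogeneous.
Homogeneous solution: a_h(n) = A·(5)^n.
Try constant particular solution a_p = K: K = 5K + 2 ⇒ K = - \frac{1}{2}.
General: a(n) = A·(5)^n - \frac{1}{2}.
Apply a(0) = 9: A - \frac{1}{2} = 9 ⇒ A = \frac{19}{2}.
So a(n) = \frac{19 \cdot 5^{n}}{2} - \frac{1}{2}.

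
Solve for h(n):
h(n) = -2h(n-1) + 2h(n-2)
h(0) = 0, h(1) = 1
Characteristic equation: x² + 2x - 2 = 0.
Discriminant Δ = (-2)² + 4·(2) = 12.
Roots r₁,₂ = (-2 ± √12)/2, so r₁ = -1 + \sqrt{3}, r₂ = - \sqrt{3} - 1.
General solution: h(n) = A·r₁^n + B·r₂^n.
From the initial conditions, A + B = 0 and r₁A + r₂B = 1.
Since r₁ - r₂ = √12: A = (1 - (0)r₂)/√12 = \frac{\sqrt{3}}{6}, and B = 0 - A = - \frac{\sqrt{3}}{6}.
So h(n) = \left(\frac{\sqrt{3}}{6}\right)\left(-1 + \sqrt{3}\right)^n + \left(- \frac{\sqrt{3}}{6}\right)\left(- \sqrt{3} - 1\right)^n.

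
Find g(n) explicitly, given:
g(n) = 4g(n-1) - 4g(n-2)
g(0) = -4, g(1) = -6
Characteristic equation: x² - 4x + 4 = 0, which is (x - (2))².
Repeated root r = 2.
General solution: g(n) = (A + Bn)·(2)^n.
From g(0) = -4: A = -4.
From g(1) = -6: (A + B)·(2) = -6 ⇒ B = 1.
So g(n) = \left(n - 4\right) \cdot (2)^n.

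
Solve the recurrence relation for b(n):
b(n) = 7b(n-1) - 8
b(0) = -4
First-order linear non-homogeneous.
Homogeneous solution: b_h(n) = A·(7)^n.
Try constant particular solution b_p = K: K = 7K - 8 ⇒ K = \frac{4}{3}.
General: b(n) = A·(7)^n + \frac{4}{3}.
Apply b(0) = -4: A + \frac{4}{3} = -4 ⇒ A = - \frac{16}{3}.
So b(n) = \frac{4}{3} - \frac{16 \cdot 7^{n}}{3}.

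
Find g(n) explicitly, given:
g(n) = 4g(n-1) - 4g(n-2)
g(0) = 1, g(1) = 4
Characteristic equation: x² - 4x + 4 = 0, which is (x - (2))².
Repeated root r = 2.
General solution: g(n) = (A + Bn)·(2)^n.
From g(0) = 1: A = 1.
From g(1) = 4: (A + B)·(2) = 4 ⇒ B = 1.
So g(n) = \left(n + 1\right) \cdot (2)^n.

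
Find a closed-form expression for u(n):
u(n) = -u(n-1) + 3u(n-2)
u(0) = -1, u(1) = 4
Characteristic equation: x² + x - 3 = 0.
Discriminant Δ = (-1)² + 4·(3) = 13.
Roots r₁,₂ = (-1 ± √13)/2, so r₁ = - \frac{1}{2} + \frac{\sqrt{13}}{2}, r₂ = - \frac{\sqrt{13}}{2} - \frac{1}{2}.
General solution: u(n) = A·r₁^n + B·r₂^n.
From the initial conditions, A + B = -1 and r₁A + r₂B = 4.
Since r₁ - r₂ = √13: A = (4 - (-1)r₂)/√13 = - \frac{1}{2} + \frac{7 \sqrt{13}}{26}, and B = -1 - A = - \frac{7 \sqrt{13}}{26} - \frac{1}{2}.
So u(n) = \left(- \frac{1}{2} + \frac{7 \sqrt{13}}{26}\right)\left(- \frac{1}{2} + \frac{\sqrt{13}}{2}\right)^n + \left(- \frac{7 \sqrt{13}}{26} - \frac{1}{2}\right)\left(- \frac{\sqrt{13}}{2} - \frac{1}{2}\right)^n.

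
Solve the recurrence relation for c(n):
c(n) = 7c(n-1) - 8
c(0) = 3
First-order linear non-homogeneous.
Homogeneous solution: c_h(n) = A·(7)^n.
Try constant particular solution c_p = K: K = 7K - 8 ⇒ K = \frac{4}{3}.
General: c(n) = A·(7)^n + \frac{4}{3}.
Apply c(0) = 3: A + \frac{4}{3} = 3 ⇒ A = \frac{5}{3}.
So c(n) = \frac{5 \cdot 7^{n}}{3} + \frac{4}{3}.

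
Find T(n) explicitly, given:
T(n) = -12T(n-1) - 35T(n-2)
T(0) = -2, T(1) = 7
Characteristic equation: x² + 12x + 35 = 0, which factors as (x - (-5))(x - (-7)) = 0.
Roots r₁ = -5, r₂ = -7 (distinct).
General solution: T(n) = A·(-5)^n + B·(-7)^n.
From T(0) = -2: A + B = -2.
From T(1) = 7: -5A - 7B = 7.
Solving: A = - \frac{7}{2}, B = \frac{3}{2}.
So T(n) = - \frac{7 \left(-5\right)^{n}}{2} + \frac{3 \left(-7\right)^{n}}{2}.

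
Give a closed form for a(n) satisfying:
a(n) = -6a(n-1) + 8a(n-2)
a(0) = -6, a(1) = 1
Characteristic equation: x² + 6x - 8 = 0.
Discriminant Δ = (-6)² + 4·(8) = 68.
Roots r₁,₂ = (-6 ± √68)/2, so r₁ = -3 + \sqrt{17}, r₂ = - \sqrt{17} - 3.
General solution: a(n) = A·r₁^n + B·r₂^n.
From the initial conditions, A + B = -6 and r₁A + r₂B = 1.
Since r₁ - r₂ = √68: A = (1 - (-6)r₂)/√68 = -3 - \frac{\sqrt{17}}{2}, and B = -6 - A = -3 + \frac{\sqrt{17}}{2}.
So a(n) = \left(-3 - \frac{\sqrt{17}}{2}\right)\left(-3 + \sqrt{17}\right)^n + \left(-3 + \frac{\sqrt{17}}{2}\right)\left(- \sqrt{17} - 3\right)^n.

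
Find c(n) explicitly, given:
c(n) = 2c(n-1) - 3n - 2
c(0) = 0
First-order linear with linear forcing.
Homogeneous solution: c_h(n) = A·(2)^n.
Try particular c_p(n) = pn + q. Substituting:
  pn + q = 2(p(n-1) + q) - 3n - 2.
Matching the n-coefficient: p = 2p - 3 ⇒ p = 3.
Matching constants: q = -2p + 2q - 2 ⇒ q = 8.
General: c(n) = A·(2)^n + 3 n + 8.
Apply c(0) = 0: A + 8 = 0 ⇒ A = -8.
So c(n) = - 8 \cdot 2^{n} + 3 n + 8.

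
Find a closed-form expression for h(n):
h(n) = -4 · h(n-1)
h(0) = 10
Pure geometric recurrence with ratio -4.
By induction h(n) = h(0) · (-4)^n = 10 \left(-4\right)^{n}.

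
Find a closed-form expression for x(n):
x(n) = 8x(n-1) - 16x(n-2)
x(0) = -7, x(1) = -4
Characteristic equation: x² - 8x + 16 = 0, which is (x - (4))².
Repeated root r = 4.
General solution: x(n) = (A + Bn)·(4)^n.
From x(0) = -7: A = -7.
From x(1) = -4: (A + B)·(4) = -4 ⇒ B = 6.
So x(n) = \left(6 n - 7\right) \cdot (4)^n.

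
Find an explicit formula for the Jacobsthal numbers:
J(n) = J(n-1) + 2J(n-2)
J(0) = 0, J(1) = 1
This is the Jacobsthal sequence.
Characteristic equation: x² - x - 2 = 0; roots r₁ = 2, r₂ = -1.
General: J(n) = A·r₁^n + B·r₂^n. Solving with J(0)=0, J(1)=1 gives A = \frac{1}{3}, B = - \frac{1}{3}.
So J(n) = - \frac{\left(-1\right)^{n}}{3} + \frac{2^{n}}{3}.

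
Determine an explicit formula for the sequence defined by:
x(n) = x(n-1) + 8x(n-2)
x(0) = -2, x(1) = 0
Characteristic equation: x² - x - 8 = 0.
Discriminant Δ = (1)² + 4·(8) = 33.
Roots r₁,₂ = (1 ± √33)/2, so r₁ = \frac{1}{2} + \frac{\sqrt{33}}{2}, r₂ = \frac{1}{2} - \frac{\sqrt{33}}{2}.
General solution: x(n) = A·r₁^n + B·r₂^n.
From the initial conditions, A + B = -2 and r₁A + r₂B = 0.
Since r₁ - r₂ = √33: A = (0 - (-2)r₂)/√33 = -1 + \frac{\sqrt{33}}{33}, and B = -2 - A = -1 - \frac{\sqrt{33}}{33}.
So x(n) = \left(-1 + \frac{\sqrt{33}}{33}\right)\left(\frac{1}{2} + \frac{\sqrt{33}}{2}\right)^n + \left(-1 - \frac{\sqrt{33}}{33}\right)\left(\frac{1}{2} - \frac{\sqrt{33}}{2}\right)^n.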